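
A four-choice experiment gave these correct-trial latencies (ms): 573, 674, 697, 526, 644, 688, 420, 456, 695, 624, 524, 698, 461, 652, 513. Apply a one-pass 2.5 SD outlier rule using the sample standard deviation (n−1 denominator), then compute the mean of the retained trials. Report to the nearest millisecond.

590 ms

n = 15, ΣRT = 8845, M = 589.667
Σ(x−M)² = 136879.33; s = √(136879.33/14) = 98.879
Cutoffs: 589.667 ± 2.5·98.879 → [342.5, 836.9]
No RTs fall outside the cutoffs; all 15 retained. Mean = 8845/15 = 589.667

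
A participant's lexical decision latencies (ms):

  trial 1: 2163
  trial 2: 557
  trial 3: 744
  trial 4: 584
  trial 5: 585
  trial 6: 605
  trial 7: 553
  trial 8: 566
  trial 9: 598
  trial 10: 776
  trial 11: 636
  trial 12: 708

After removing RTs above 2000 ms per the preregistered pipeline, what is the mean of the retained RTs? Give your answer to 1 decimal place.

628.4 ms

Excluded: 2163
Retained (n=11): Σ = 6912
Mean = 6912/11 = 628.3636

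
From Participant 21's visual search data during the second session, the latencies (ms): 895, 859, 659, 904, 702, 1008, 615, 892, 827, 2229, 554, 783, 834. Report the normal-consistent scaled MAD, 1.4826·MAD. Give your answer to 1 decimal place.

103.8 ms

Sorted: 554, 615, 659, 702, 783, 827, 834, 859, 892, 895, 904, 1008, 2229 → median = 834
|x − 834| sorted: 0, 7, 25, 51, 58, 61, 70, 132, 174, 175, 219, 280, 1395 → MAD = 70
Robust SD ≈ 1.4826 × 70 = 103.782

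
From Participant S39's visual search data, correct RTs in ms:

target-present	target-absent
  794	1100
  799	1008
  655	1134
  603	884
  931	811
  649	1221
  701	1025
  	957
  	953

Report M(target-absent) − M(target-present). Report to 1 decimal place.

277.2 ms

M(target-present) = 5132/7 = 733.143
M(target-absent) = 9093/9 = 1010.333
Difference = 1010.333 − 733.143 = 277.190 ms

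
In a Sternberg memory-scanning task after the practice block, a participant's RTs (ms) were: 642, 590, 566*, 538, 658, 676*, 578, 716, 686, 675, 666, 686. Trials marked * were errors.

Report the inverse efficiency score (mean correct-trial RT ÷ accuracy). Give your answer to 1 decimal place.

Correct trials (n=10): 642, 590, 538, 658, 578, 716, 686, 675, 666, 686
Mean correct RT = 6435/10 = 643.5000 ms
Proportion correct = 10/12
IES = 643.5000 / (10/12) = 772.200 ms

772.2 ms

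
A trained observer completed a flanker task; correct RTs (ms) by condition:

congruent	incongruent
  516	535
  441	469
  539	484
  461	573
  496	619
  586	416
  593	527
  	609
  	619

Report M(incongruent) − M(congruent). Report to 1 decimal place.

20.1 ms

M(congruent) = 3632/7 = 518.857
M(incongruent) = 4851/9 = 539.000
Difference = 539.000 − 518.857 = 20.143 ms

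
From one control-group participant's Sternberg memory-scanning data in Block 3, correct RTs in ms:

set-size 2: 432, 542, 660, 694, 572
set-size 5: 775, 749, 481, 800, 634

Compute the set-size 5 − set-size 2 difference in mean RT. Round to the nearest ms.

108 ms

M(set-size 2) = 2900/5 = 580.000
M(set-size 5) = 3439/5 = 687.800
Difference = 687.800 − 580.000 = 107.800 ms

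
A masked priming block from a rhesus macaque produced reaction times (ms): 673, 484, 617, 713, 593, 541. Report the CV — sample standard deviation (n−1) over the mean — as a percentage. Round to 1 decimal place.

13.9%

n = 6, Σ = 3621, M = 603.5000
Σ(x−M)² = 35299.500; s = √(35299.500/5) = 84.0232
CV = 84.0232 / 603.5000 = 0.13923 = 13.923%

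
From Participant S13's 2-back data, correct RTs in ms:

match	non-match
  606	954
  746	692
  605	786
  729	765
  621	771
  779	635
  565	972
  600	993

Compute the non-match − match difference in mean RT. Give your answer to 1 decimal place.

164.6 ms

M(match) = 5251/8 = 656.375
M(non-match) = 6568/8 = 821.000
Difference = 821.000 − 656.375 = 164.625 ms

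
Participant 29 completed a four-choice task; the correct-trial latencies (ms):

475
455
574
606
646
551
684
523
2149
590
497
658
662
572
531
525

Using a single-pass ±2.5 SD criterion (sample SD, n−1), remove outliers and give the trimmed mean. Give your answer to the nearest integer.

570 ms

n = 16, ΣRT = 10698, M = 668.625
Σ(x−M)² = 2408001.75; s = √(2408001.75/15) = 400.666
Cutoffs: 668.625 ± 2.5·400.666 → [-333.0, 1670.3]
Outside: 2149 → excluded.
Retained (n=15): Σ = 8549, mean = 8549/15 = 569.933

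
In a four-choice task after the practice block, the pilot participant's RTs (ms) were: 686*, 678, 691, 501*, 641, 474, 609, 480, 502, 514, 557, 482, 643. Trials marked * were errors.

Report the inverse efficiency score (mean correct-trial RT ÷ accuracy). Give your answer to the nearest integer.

Correct trials (n=11): 678, 691, 641, 474, 609, 480, 502, 514, 557, 482, 643
Mean correct RT = 6271/11 = 570.0909 ms
Proportion correct = 11/13
IES = 570.0909 / (11/13) = 673.744 ms

674 ms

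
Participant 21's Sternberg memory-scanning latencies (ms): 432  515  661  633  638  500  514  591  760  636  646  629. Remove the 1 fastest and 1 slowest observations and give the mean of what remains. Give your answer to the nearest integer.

Sorted: 432, 500, 514, 515, 591, 629, 633, 636, 638, 646, 661, 760
Drop lowest 1 (432) and highest 1 (760)
Remaining (n=10): Σ = 5963, mean = 5963/10 = 596.300

596 ms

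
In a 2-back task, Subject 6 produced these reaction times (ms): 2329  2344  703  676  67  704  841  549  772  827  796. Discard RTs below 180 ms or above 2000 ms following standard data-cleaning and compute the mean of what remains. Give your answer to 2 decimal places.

Excluded: 67, 2329, 2344
Retained (n=8): Σ = 5868
Mean = 5868/8 = 733.5000

733.50 ms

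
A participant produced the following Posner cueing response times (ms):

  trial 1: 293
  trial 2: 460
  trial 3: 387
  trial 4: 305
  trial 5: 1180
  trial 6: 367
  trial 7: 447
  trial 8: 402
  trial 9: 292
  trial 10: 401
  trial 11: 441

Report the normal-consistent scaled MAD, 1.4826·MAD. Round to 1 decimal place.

68.2 ms

Sorted: 292, 293, 305, 367, 387, 401, 402, 441, 447, 460, 1180 → median = 401
|x − 401| sorted: 0, 1, 14, 34, 40, 46, 59, 96, 108, 109, 779 → MAD = 46
Robust SD ≈ 1.4826 × 46 = 68.200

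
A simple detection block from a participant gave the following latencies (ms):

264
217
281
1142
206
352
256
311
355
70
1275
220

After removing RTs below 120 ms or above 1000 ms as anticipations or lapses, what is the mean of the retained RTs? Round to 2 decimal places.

273.56 ms

Excluded: 70, 1142, 1275
Retained (n=9): Σ = 2462
Mean = 2462/9 = 273.5556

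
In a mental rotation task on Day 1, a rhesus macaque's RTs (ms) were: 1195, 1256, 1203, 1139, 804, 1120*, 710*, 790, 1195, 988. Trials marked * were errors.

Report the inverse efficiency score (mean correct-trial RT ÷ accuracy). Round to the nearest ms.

Correct trials (n=8): 1195, 1256, 1203, 1139, 804, 790, 1195, 988
Mean correct RT = 8570/8 = 1071.2500 ms
Proportion correct = 8/10
IES = 1071.2500 / (8/10) = 1339.062 ms

1339 ms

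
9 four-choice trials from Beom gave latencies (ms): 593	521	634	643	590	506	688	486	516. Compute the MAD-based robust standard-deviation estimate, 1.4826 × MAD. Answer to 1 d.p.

Sorted: 486, 506, 516, 521, 590, 593, 634, 643, 688 → median = 590
|x − 590| sorted: 0, 3, 44, 53, 69, 74, 84, 98, 104 → MAD = 69
Robust SD ≈ 1.4826 × 69 = 102.299

102.3 ms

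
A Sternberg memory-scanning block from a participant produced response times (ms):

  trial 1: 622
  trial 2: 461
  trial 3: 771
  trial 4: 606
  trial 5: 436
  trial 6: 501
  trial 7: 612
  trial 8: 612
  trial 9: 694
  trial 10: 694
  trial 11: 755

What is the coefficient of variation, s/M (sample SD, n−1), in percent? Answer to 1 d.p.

n = 11, Σ = 6764, M = 614.9091
Σ(x−M)² = 125318.909; s = √(125318.909/10) = 111.9459
CV = 111.9459 / 614.9091 = 0.18205 = 18.205%

18.2%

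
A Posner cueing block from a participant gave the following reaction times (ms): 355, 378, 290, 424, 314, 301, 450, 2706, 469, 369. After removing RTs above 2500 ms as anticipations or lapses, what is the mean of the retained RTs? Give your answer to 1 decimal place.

Excluded: 2706
Retained (n=9): Σ = 3350
Mean = 3350/9 = 372.2222

372.2 ms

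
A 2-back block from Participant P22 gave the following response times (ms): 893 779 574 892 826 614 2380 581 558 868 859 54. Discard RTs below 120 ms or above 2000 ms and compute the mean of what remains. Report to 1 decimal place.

Excluded: 54, 2380
Retained (n=10): Σ = 7444
Mean = 7444/10 = 744.4000

744.4 ms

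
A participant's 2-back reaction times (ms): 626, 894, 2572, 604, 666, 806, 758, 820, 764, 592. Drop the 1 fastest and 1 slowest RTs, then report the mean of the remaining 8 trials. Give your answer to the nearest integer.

Sorted: 592, 604, 626, 666, 758, 764, 806, 820, 894, 2572
Drop lowest 1 (592) and highest 1 (2572)
Remaining (n=8): Σ = 5938, mean = 5938/8 = 742.250

742 ms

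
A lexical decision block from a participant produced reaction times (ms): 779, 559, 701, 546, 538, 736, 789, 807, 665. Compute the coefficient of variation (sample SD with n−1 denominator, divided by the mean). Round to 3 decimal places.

0.160

n = 9, Σ = 6120, M = 680.0000
Σ(x−M)² = 94374.000; s = √(94374.000/8) = 108.6128
CV = 108.6128 / 680.0000 = 0.15972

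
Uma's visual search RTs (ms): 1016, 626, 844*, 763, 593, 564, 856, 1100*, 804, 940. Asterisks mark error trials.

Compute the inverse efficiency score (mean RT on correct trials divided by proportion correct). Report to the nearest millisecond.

963 ms

Correct trials (n=8): 1016, 626, 763, 593, 564, 856, 804, 940
Mean correct RT = 6162/8 = 770.2500 ms
Proportion correct = 8/10
IES = 770.2500 / (8/10) = 962.812 ms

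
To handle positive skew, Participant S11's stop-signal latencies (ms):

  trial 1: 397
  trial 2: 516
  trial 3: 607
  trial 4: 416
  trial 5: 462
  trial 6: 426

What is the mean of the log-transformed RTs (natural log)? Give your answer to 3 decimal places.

ln(RT): 5.9839, 6.2461, 6.4085, 6.0307, 6.1356, 6.0544
Σ ln(RT) = 36.8593
Mean = 36.8593/6 = 6.14321

6.143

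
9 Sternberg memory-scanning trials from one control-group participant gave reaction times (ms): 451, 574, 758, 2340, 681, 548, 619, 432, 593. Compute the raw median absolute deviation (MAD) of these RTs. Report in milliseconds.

Sorted: 432, 451, 548, 574, 593, 619, 681, 758, 2340 → median = 593
|x − 593|: 142, 19, 165, 1747, 88, 45, 26, 161, 0
Sorted deviations: 0, 19, 26, 45, 88, 142, 161, 165, 1747 → MAD = 88

88 ms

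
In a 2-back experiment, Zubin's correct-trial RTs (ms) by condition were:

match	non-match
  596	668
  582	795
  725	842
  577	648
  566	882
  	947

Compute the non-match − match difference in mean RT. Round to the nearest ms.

M(match) = 3046/5 = 609.200
M(non-match) = 4782/6 = 797.000
Difference = 797.000 − 609.200 = 187.800 ms

188 ms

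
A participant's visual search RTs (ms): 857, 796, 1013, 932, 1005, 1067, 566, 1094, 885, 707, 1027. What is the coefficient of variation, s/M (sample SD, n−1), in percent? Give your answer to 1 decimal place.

18.1%

n = 11, Σ = 9949, M = 904.4545
Σ(x−M)² = 267948.727; s = √(267948.727/10) = 163.6914
CV = 163.6914 / 904.4545 = 0.18098 = 18.098%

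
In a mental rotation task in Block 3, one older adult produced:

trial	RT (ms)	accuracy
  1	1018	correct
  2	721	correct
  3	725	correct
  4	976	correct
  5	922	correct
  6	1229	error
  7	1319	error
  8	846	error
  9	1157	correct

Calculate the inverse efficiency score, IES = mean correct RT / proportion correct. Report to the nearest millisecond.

Correct trials (n=6): 1018, 721, 725, 976, 922, 1157
Mean correct RT = 5519/6 = 919.8333 ms
Proportion correct = 6/9
IES = 919.8333 / (6/9) = 1379.750 ms

1380 ms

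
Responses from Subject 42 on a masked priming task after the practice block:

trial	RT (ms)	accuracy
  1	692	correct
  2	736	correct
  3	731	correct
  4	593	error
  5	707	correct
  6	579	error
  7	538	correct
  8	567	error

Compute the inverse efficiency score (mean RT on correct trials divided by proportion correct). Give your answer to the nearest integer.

Correct trials (n=5): 692, 736, 731, 707, 538
Mean correct RT = 3404/5 = 680.8000 ms
Proportion correct = 5/8
IES = 680.8000 / (5/8) = 1089.280 ms

1089 ms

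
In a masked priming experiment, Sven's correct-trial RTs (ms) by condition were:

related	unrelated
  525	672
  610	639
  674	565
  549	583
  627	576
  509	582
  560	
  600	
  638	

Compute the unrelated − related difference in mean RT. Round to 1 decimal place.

M(related) = 5292/9 = 588.000
M(unrelated) = 3617/6 = 602.833
Difference = 602.833 − 588.000 = 14.833 ms

14.8 ms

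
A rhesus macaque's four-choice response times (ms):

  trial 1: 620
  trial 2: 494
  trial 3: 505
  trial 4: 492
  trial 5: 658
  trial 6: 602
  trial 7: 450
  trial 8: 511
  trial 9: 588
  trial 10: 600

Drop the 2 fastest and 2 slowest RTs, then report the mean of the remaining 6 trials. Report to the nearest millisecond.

550 ms

Sorted: 450, 492, 494, 505, 511, 588, 600, 602, 620, 658
Drop lowest 2 (450, 492) and highest 2 (620, 658)
Remaining (n=6): Σ = 3300, mean = 3300/6 = 550.000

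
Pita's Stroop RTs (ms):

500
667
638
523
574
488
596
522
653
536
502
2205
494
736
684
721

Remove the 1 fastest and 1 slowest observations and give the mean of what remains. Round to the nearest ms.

596 ms

Sorted: 488, 494, 500, 502, 522, 523, 536, 574, 596, 638, 653, 667, 684, 721, 736, 2205
Drop lowest 1 (488) and highest 1 (2205)
Remaining (n=14): Σ = 8346, mean = 8346/14 = 596.143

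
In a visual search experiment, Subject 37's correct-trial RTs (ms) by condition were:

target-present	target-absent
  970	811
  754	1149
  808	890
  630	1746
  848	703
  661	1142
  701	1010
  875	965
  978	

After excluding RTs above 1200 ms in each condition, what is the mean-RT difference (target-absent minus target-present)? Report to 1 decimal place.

target-absent: exclude 1746
M(target-present) = 7225/9 = 802.778
M(target-absent) = 6670/7 = 952.857
Difference = 952.857 − 802.778 = 150.079 ms

150.1 ms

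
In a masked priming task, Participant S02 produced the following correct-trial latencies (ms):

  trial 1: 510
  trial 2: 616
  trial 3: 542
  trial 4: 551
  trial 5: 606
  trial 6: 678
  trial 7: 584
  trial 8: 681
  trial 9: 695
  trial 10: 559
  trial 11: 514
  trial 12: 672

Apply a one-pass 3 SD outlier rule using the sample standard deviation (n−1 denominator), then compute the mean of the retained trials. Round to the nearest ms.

n = 12, ΣRT = 7208, M = 600.667
Σ(x−M)² = 50338.67; s = √(50338.67/11) = 67.648
Cutoffs: 600.667 ± 3·67.648 → [397.7, 803.6]
No RTs fall outside the cutoffs; all 12 retained. Mean = 7208/12 = 600.667

601 ms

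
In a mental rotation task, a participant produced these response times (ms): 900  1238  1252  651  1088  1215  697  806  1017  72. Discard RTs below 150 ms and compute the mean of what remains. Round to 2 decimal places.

Excluded: 72
Retained (n=9): Σ = 8864
Mean = 8864/9 = 984.8889

984.89 ms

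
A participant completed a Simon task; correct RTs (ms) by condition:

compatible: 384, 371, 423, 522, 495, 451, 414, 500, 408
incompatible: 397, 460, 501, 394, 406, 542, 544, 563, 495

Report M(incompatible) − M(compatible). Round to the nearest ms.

37 ms

M(compatible) = 3968/9 = 440.889
M(incompatible) = 4302/9 = 478.000
Difference = 478.000 − 440.889 = 37.111 ms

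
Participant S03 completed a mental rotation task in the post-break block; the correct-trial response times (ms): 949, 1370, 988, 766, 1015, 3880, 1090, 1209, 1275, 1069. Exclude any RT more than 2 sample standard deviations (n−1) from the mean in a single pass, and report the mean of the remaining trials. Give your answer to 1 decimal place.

1081.2 ms

n = 10, ΣRT = 13611, M = 1361.100
Σ(x−M)² = 7317260.90; s = √(7317260.90/9) = 901.681
Cutoffs: 1361.100 ± 2·901.681 → [-442.3, 3164.5]
Outside: 3880 → excluded.
Retained (n=9): Σ = 9731, mean = 9731/9 = 1081.222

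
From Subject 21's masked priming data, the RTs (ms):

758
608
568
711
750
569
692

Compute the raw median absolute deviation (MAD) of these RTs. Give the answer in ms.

Sorted: 568, 569, 608, 692, 711, 750, 758 → median = 692
|x − 692|: 66, 84, 124, 19, 58, 123, 0
Sorted deviations: 0, 19, 58, 66, 84, 123, 124 → MAD = 66

66 ms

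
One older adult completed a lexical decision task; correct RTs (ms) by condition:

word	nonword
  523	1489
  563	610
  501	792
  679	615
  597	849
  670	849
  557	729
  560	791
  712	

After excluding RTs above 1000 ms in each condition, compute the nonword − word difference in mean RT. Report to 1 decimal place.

nonword: exclude 1489
M(word) = 5362/9 = 595.778
M(nonword) = 5235/7 = 747.857
Difference = 747.857 − 595.778 = 152.079 ms

152.1 ms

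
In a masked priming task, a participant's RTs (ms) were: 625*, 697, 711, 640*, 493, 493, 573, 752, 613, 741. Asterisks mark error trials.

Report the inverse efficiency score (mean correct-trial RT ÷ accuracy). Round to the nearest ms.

793 ms

Correct trials (n=8): 697, 711, 493, 493, 573, 752, 613, 741
Mean correct RT = 5073/8 = 634.1250 ms
Proportion correct = 8/10
IES = 634.1250 / (8/10) = 792.656 ms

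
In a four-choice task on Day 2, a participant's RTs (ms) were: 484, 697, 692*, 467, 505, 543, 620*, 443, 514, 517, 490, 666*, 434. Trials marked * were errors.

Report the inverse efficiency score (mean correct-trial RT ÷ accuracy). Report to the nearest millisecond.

662 ms

Correct trials (n=10): 484, 697, 467, 505, 543, 443, 514, 517, 490, 434
Mean correct RT = 5094/10 = 509.4000 ms
Proportion correct = 10/13
IES = 509.4000 / (10/13) = 662.220 ms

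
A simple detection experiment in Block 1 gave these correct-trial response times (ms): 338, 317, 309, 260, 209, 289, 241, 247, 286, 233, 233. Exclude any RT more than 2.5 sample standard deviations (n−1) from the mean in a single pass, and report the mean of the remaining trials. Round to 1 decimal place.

n = 11, ΣRT = 2962, M = 269.273
Σ(x−M)² = 16894.18; s = √(16894.18/10) = 41.103
Cutoffs: 269.273 ± 2.5·41.103 → [166.5, 372.0]
No RTs fall outside the cutoffs; all 11 retained. Mean = 2962/11 = 269.273

269.3 ms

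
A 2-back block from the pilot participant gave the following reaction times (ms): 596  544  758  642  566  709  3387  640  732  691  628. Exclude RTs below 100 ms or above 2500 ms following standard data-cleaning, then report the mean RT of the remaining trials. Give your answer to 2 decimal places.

Excluded: 3387
Retained (n=10): Σ = 6506
Mean = 6506/10 = 650.6000

650.60 ms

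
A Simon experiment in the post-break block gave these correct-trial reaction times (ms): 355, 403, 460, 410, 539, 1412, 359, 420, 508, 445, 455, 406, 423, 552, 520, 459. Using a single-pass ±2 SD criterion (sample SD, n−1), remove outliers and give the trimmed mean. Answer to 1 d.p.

447.6 ms

n = 16, ΣRT = 8126, M = 507.875
Σ(x−M)² = 923351.75; s = √(923351.75/15) = 248.106
Cutoffs: 507.875 ± 2·248.106 → [11.7, 1004.1]
Outside: 1412 → excluded.
Retained (n=15): Σ = 6714, mean = 6714/15 = 447.600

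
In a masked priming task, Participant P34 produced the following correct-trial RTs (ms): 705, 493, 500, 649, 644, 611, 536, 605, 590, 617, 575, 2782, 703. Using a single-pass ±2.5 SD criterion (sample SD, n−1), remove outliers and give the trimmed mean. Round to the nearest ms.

602 ms

n = 13, ΣRT = 10010, M = 770.000
Σ(x−M)² = 4438100.00; s = √(4438100.00/12) = 608.146
Cutoffs: 770.000 ± 2.5·608.146 → [-750.4, 2290.4]
Outside: 2782 → excluded.
Retained (n=12): Σ = 7228, mean = 7228/12 = 602.333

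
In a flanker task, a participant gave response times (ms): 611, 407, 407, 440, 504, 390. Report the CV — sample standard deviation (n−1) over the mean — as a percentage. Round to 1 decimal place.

18.4%

n = 6, Σ = 2759, M = 459.8333
Σ(x−M)² = 35654.833; s = √(35654.833/5) = 84.4451
CV = 84.4451 / 459.8333 = 0.18364 = 18.364%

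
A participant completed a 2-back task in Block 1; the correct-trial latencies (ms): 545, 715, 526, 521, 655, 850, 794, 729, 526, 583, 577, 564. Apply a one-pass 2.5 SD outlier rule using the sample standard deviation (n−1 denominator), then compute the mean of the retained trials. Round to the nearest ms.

632 ms

n = 12, ΣRT = 7585, M = 632.083
Σ(x−M)² = 143006.92; s = √(143006.92/11) = 114.020
Cutoffs: 632.083 ± 2.5·114.020 → [347.0, 917.1]
No RTs fall outside the cutoffs; all 12 retained. Mean = 7585/12 = 632.083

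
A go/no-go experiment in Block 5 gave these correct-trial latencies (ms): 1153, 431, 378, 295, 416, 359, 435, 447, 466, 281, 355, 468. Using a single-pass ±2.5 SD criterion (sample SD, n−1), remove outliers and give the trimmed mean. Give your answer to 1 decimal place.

n = 12, ΣRT = 5484, M = 457.000
Σ(x−M)² = 571028.00; s = √(571028.00/11) = 227.841
Cutoffs: 457.000 ± 2.5·227.841 → [-112.6, 1026.6]
Outside: 1153 → excluded.
Retained (n=11): Σ = 4331, mean = 4331/11 = 393.727

393.7 ms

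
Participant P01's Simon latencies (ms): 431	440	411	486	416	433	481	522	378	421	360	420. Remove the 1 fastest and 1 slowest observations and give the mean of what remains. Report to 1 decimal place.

Sorted: 360, 378, 411, 416, 420, 421, 431, 433, 440, 481, 486, 522
Drop lowest 1 (360) and highest 1 (522)
Remaining (n=10): Σ = 4317, mean = 4317/10 = 431.700

431.7 ms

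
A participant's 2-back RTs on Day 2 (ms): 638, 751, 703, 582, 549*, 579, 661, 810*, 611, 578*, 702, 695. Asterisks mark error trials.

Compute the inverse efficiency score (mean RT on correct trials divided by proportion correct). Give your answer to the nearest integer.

Correct trials (n=9): 638, 751, 703, 582, 579, 661, 611, 702, 695
Mean correct RT = 5922/9 = 658.0000 ms
Proportion correct = 9/12
IES = 658.0000 / (9/12) = 877.333 ms

877 ms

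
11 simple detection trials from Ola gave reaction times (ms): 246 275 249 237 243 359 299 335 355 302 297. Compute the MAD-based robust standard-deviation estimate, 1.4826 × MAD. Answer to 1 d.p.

Sorted: 237, 243, 246, 249, 275, 297, 299, 302, 335, 355, 359 → median = 297
|x − 297| sorted: 0, 2, 5, 22, 38, 48, 51, 54, 58, 60, 62 → MAD = 48
Robust SD ≈ 1.4826 × 48 = 71.165

71.2 ms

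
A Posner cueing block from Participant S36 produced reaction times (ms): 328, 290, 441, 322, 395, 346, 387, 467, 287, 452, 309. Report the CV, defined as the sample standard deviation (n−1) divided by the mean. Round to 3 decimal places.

n = 11, Σ = 4024, M = 365.8182
Σ(x−M)² = 43549.636; s = √(43549.636/10) = 65.9921
CV = 65.9921 / 365.8182 = 0.18040

0.180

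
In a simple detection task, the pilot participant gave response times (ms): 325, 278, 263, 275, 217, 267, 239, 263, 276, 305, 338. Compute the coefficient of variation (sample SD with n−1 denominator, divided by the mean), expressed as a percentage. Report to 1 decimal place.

n = 11, Σ = 3046, M = 276.9091
Σ(x−M)² = 12350.909; s = √(12350.909/10) = 35.1439
CV = 35.1439 / 276.9091 = 0.12691 = 12.691%

12.7%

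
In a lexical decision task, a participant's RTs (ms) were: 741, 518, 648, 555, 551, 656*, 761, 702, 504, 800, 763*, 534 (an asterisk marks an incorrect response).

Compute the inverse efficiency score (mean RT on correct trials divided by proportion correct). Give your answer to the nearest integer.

758 ms

Correct trials (n=10): 741, 518, 648, 555, 551, 761, 702, 504, 800, 534
Mean correct RT = 6314/10 = 631.4000 ms
Proportion correct = 10/12
IES = 631.4000 / (10/12) = 757.680 ms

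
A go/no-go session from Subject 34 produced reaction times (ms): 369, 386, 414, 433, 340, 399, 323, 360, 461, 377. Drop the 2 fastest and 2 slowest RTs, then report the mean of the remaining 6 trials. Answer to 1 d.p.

384.2 ms

Sorted: 323, 340, 360, 369, 377, 386, 399, 414, 433, 461
Drop lowest 2 (323, 340) and highest 2 (433, 461)
Remaining (n=6): Σ = 2305, mean = 2305/6 = 384.167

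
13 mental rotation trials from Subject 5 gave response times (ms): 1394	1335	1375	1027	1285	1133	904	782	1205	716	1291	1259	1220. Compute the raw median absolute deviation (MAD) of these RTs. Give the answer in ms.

Sorted: 716, 782, 904, 1027, 1133, 1205, 1220, 1259, 1285, 1291, 1335, 1375, 1394 → median = 1220
|x − 1220|: 174, 115, 155, 193, 65, 87, 316, 438, 15, 504, 71, 39, 0
Sorted deviations: 0, 15, 39, 65, 71, 87, 115, 155, 174, 193, 316, 438, 504 → MAD = 115

115 ms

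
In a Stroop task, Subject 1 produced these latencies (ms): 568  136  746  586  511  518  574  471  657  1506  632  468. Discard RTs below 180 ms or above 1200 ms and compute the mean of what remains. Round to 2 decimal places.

Excluded: 136, 1506
Retained (n=10): Σ = 5731
Mean = 5731/10 = 573.1000

573.10 ms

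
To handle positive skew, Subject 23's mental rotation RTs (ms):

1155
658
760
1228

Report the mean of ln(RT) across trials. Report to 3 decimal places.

ln(RT): 7.0519, 6.4892, 6.6333, 7.1131
Σ ln(RT) = 27.2875
Mean = 27.2875/4 = 6.82188

6.822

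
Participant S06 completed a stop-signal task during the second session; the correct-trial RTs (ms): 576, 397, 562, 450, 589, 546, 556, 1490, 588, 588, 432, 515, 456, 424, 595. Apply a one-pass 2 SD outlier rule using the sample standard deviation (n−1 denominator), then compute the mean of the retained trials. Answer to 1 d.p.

n = 15, ΣRT = 8764, M = 584.267
Σ(x−M)² = 946562.93; s = √(946562.93/14) = 260.022
Cutoffs: 584.267 ± 2·260.022 → [64.2, 1104.3]
Outside: 1490 → excluded.
Retained (n=14): Σ = 7274, mean = 7274/14 = 519.571

519.6 ms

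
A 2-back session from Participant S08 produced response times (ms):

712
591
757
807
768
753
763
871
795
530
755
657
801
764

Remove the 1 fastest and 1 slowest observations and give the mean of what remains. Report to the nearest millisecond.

Sorted: 530, 591, 657, 712, 753, 755, 757, 763, 764, 768, 795, 801, 807, 871
Drop lowest 1 (530) and highest 1 (871)
Remaining (n=12): Σ = 8923, mean = 8923/12 = 743.583

744 ms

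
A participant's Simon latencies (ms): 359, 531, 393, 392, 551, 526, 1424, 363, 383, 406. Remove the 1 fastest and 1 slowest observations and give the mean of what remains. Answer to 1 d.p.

443.1 ms

Sorted: 359, 363, 383, 392, 393, 406, 526, 531, 551, 1424
Drop lowest 1 (359) and highest 1 (1424)
Remaining (n=8): Σ = 3545, mean = 3545/8 = 443.125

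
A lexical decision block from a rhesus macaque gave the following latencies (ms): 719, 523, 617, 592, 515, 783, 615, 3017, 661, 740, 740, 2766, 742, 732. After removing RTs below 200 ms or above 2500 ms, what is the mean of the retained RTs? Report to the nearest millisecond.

Excluded: 2766, 3017
Retained (n=12): Σ = 7979
Mean = 7979/12 = 664.9167

665 ms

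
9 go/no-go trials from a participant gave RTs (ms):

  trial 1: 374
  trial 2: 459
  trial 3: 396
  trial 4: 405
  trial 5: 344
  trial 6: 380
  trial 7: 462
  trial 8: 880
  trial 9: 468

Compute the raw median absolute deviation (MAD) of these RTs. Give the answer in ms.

Sorted: 344, 374, 380, 396, 405, 459, 462, 468, 880 → median = 405
|x − 405|: 31, 54, 9, 0, 61, 25, 57, 475, 63
Sorted deviations: 0, 9, 25, 31, 54, 57, 61, 63, 475 → MAD = 54

54 ms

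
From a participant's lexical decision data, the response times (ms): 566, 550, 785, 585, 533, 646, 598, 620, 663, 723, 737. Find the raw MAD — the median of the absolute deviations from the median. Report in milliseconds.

54 ms

Sorted: 533, 550, 566, 585, 598, 620, 646, 663, 723, 737, 785 → median = 620
|x − 620|: 54, 70, 165, 35, 87, 26, 22, 0, 43, 103, 117
Sorted deviations: 0, 22, 26, 35, 43, 54, 70, 87, 103, 117, 165 → MAD = 54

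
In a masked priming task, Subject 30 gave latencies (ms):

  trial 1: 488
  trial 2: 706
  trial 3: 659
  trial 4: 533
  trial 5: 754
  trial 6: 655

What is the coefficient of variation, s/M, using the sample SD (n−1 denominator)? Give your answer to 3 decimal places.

0.161

n = 6, Σ = 3795, M = 632.5000
Σ(x−M)² = 52153.500; s = √(52153.500/5) = 102.1308
CV = 102.1308 / 632.5000 = 0.16147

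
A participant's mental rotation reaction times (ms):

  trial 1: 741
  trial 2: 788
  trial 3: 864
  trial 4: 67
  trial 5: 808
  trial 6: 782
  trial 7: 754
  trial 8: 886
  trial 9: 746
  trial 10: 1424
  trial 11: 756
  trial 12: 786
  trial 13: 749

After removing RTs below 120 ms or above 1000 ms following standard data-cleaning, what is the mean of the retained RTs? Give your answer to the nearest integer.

Excluded: 67, 1424
Retained (n=11): Σ = 8660
Mean = 8660/11 = 787.2727

787 ms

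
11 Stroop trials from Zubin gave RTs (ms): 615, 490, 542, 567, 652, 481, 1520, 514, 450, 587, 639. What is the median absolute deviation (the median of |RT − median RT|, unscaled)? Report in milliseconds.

Sorted: 450, 481, 490, 514, 542, 567, 587, 615, 639, 652, 1520 → median = 567
|x − 567|: 48, 77, 25, 0, 85, 86, 953, 53, 117, 20, 72
Sorted deviations: 0, 20, 25, 48, 53, 72, 77, 85, 86, 117, 953 → MAD = 72

72 ms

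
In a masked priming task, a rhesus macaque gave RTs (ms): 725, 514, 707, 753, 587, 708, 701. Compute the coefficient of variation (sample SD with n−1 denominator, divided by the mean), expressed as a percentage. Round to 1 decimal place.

n = 7, Σ = 4695, M = 670.7143
Σ(x−M)² = 44909.429; s = √(44909.429/6) = 86.5153
CV = 86.5153 / 670.7143 = 0.12899 = 12.899%

12.9%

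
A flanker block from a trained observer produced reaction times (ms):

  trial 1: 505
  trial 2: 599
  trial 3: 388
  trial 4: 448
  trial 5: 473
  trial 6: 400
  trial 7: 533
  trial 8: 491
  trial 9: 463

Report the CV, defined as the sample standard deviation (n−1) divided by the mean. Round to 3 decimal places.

0.136

n = 9, Σ = 4300, M = 477.7778
Σ(x−M)² = 33897.556; s = √(33897.556/8) = 65.0937
CV = 65.0937 / 477.7778 = 0.13624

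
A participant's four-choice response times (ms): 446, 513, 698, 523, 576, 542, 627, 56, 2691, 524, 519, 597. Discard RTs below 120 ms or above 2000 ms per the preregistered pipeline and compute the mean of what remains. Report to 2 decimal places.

Excluded: 56, 2691
Retained (n=10): Σ = 5565
Mean = 5565/10 = 556.5000

556.50 ms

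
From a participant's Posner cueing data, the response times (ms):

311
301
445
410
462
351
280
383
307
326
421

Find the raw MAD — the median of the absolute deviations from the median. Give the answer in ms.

50 ms

Sorted: 280, 301, 307, 311, 326, 351, 383, 410, 421, 445, 462 → median = 351
|x − 351|: 40, 50, 94, 59, 111, 0, 71, 32, 44, 25, 70
Sorted deviations: 0, 25, 32, 40, 44, 50, 59, 70, 71, 94, 111 → MAD = 50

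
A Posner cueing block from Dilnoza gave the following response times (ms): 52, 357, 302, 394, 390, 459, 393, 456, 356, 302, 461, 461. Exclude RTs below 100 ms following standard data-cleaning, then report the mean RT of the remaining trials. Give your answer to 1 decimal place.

393.7 ms

Excluded: 52
Retained (n=11): Σ = 4331
Mean = 4331/11 = 393.7273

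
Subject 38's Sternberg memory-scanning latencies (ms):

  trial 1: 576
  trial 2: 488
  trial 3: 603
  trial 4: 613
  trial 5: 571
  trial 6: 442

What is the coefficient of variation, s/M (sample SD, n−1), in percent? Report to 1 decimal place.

12.5%

n = 6, Σ = 3293, M = 548.8333
Σ(x−M)² = 23394.833; s = √(23394.833/5) = 68.4030
CV = 68.4030 / 548.8333 = 0.12463 = 12.463%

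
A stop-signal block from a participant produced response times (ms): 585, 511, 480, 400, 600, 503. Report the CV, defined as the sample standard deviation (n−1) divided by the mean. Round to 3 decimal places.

0.142

n = 6, Σ = 3079, M = 513.1667
Σ(x−M)² = 26714.833; s = √(26714.833/5) = 73.0956
CV = 73.0956 / 513.1667 = 0.14244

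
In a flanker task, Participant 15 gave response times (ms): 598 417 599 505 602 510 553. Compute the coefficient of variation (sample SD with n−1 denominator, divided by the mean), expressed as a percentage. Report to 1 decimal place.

12.7%

n = 7, Σ = 3784, M = 540.5714
Σ(x−M)² = 28109.714; s = √(28109.714/6) = 68.4467
CV = 68.4467 / 540.5714 = 0.12662 = 12.662%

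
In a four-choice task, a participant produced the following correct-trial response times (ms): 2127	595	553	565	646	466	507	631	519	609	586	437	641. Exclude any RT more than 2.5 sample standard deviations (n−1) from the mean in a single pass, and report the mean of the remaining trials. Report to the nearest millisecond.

n = 13, ΣRT = 8882, M = 683.231
Σ(x−M)² = 2309902.31; s = √(2309902.31/12) = 438.739
Cutoffs: 683.231 ± 2.5·438.739 → [-413.6, 1780.1]
Outside: 2127 → excluded.
Retained (n=12): Σ = 6755, mean = 6755/12 = 562.917

563 ms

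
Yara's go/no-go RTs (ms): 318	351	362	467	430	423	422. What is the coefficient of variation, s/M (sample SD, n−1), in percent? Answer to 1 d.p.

13.4%

n = 7, Σ = 2773, M = 396.1429
Σ(x−M)² = 16866.857; s = √(16866.857/6) = 53.0202
CV = 53.0202 / 396.1429 = 0.13384 = 13.384%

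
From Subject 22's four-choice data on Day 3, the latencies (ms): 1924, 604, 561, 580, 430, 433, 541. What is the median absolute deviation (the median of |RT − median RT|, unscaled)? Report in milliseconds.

43 ms

Sorted: 430, 433, 541, 561, 580, 604, 1924 → median = 561
|x − 561|: 1363, 43, 0, 19, 131, 128, 20
Sorted deviations: 0, 19, 20, 43, 128, 131, 1363 → MAD = 43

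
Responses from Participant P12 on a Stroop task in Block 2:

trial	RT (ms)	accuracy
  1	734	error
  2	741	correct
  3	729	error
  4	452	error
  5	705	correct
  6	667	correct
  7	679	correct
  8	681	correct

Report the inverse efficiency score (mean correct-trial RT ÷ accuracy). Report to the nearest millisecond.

1111 ms

Correct trials (n=5): 741, 705, 667, 679, 681
Mean correct RT = 3473/5 = 694.6000 ms
Proportion correct = 5/8
IES = 694.6000 / (5/8) = 1111.360 ms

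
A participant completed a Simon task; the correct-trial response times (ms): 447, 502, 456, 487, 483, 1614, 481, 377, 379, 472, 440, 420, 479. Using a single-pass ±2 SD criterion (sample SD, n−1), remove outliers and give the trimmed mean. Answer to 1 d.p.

451.9 ms

n = 13, ΣRT = 7037, M = 541.308
Σ(x−M)² = 1265376.77; s = √(1265376.77/12) = 324.728
Cutoffs: 541.308 ± 2·324.728 → [-108.1, 1190.8]
Outside: 1614 → excluded.
Retained (n=12): Σ = 5423, mean = 5423/12 = 451.917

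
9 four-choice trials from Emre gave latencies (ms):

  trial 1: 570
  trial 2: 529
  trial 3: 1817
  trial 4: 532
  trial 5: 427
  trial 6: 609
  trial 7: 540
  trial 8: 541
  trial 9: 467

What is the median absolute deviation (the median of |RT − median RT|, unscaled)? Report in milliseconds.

30 ms

Sorted: 427, 467, 529, 532, 540, 541, 570, 609, 1817 → median = 540
|x − 540|: 30, 11, 1277, 8, 113, 69, 0, 1, 73
Sorted deviations: 0, 1, 8, 11, 30, 69, 73, 113, 1277 → MAD = 30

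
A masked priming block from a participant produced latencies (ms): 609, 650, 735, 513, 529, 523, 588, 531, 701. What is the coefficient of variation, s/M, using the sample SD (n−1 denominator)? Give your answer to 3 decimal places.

0.138

n = 9, Σ = 5379, M = 597.6667
Σ(x−M)² = 54402.000; s = √(54402.000/8) = 82.4636
CV = 82.4636 / 597.6667 = 0.13798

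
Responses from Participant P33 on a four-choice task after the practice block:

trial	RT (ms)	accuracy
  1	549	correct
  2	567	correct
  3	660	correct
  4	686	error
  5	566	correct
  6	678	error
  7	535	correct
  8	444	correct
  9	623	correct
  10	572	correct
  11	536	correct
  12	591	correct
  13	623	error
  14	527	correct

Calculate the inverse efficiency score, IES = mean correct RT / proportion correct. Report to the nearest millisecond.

714 ms

Correct trials (n=11): 549, 567, 660, 566, 535, 444, 623, 572, 536, 591, 527
Mean correct RT = 6170/11 = 560.9091 ms
Proportion correct = 11/14
IES = 560.9091 / (11/14) = 713.884 ms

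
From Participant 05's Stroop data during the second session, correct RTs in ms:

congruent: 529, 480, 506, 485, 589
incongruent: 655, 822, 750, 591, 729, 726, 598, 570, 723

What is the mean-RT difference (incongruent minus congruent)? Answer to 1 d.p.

M(congruent) = 2589/5 = 517.800
M(incongruent) = 6164/9 = 684.889
Difference = 684.889 − 517.800 = 167.089 ms

167.1 ms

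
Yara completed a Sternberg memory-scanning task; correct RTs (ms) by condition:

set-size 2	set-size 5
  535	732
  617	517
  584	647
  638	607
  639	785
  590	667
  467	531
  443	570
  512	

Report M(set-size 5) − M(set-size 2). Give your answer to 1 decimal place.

73.7 ms

M(set-size 2) = 5025/9 = 558.333
M(set-size 5) = 5056/8 = 632.000
Difference = 632.000 − 558.333 = 73.667 ms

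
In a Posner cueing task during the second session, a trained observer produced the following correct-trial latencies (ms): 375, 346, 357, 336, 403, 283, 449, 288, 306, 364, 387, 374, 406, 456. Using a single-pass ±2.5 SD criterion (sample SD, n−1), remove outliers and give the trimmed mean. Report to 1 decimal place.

n = 14, ΣRT = 5130, M = 366.429
Σ(x−M)² = 36499.43; s = √(36499.43/13) = 52.987
Cutoffs: 366.429 ± 2.5·52.987 → [234.0, 498.9]
No RTs fall outside the cutoffs; all 14 retained. Mean = 5130/14 = 366.429

366.4 ms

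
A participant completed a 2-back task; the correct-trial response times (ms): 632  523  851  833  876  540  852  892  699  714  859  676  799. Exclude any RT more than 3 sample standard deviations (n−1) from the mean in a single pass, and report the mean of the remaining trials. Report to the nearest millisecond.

750 ms

n = 13, ΣRT = 9746, M = 749.692
Σ(x−M)² = 196740.77; s = √(196740.77/12) = 128.043
Cutoffs: 749.692 ± 3·128.043 → [365.6, 1133.8]
No RTs fall outside the cutoffs; all 13 retained. Mean = 9746/13 = 749.692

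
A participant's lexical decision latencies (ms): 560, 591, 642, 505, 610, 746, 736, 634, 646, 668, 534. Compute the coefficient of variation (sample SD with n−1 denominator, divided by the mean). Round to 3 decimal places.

0.122

n = 11, Σ = 6872, M = 624.7273
Σ(x−M)² = 57908.182; s = √(57908.182/10) = 76.0974
CV = 76.0974 / 624.7273 = 0.12181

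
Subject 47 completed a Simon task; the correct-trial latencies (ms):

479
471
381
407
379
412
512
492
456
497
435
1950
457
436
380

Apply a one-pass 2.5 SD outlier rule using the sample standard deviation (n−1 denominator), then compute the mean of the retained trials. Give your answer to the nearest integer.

n = 15, ΣRT = 8144, M = 542.933
Σ(x−M)² = 2148050.93; s = √(2148050.93/14) = 391.704
Cutoffs: 542.933 ± 2.5·391.704 → [-436.3, 1522.2]
Outside: 1950 → excluded.
Retained (n=14): Σ = 6194, mean = 6194/14 = 442.429

442 ms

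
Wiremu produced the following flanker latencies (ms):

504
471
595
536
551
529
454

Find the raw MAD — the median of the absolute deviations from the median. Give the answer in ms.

Sorted: 454, 471, 504, 529, 536, 551, 595 → median = 529
|x − 529|: 25, 58, 66, 7, 22, 0, 75
Sorted deviations: 0, 7, 22, 25, 58, 66, 75 → MAD = 25

25 ms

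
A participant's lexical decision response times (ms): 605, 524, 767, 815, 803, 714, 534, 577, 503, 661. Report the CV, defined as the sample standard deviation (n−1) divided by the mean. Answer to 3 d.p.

0.183

n = 10, Σ = 6503, M = 650.3000
Σ(x−M)² = 126834.100; s = √(126834.100/9) = 118.7126
CV = 118.7126 / 650.3000 = 0.18255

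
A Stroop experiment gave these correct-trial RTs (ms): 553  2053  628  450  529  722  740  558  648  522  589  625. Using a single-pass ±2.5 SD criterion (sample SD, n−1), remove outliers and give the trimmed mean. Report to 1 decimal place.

596.7 ms

n = 12, ΣRT = 8617, M = 718.083
Σ(x−M)² = 2019800.92; s = √(2019800.92/11) = 428.507
Cutoffs: 718.083 ± 2.5·428.507 → [-353.2, 1789.4]
Outside: 2053 → excluded.
Retained (n=11): Σ = 6564, mean = 6564/11 = 596.727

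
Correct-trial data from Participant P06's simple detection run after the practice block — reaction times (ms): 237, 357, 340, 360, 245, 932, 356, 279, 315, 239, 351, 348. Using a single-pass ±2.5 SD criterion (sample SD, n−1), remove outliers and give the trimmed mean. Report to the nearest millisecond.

312 ms

n = 12, ΣRT = 4359, M = 363.250
Σ(x−M)² = 379288.25; s = √(379288.25/11) = 185.690
Cutoffs: 363.250 ± 2.5·185.690 → [-101.0, 827.5]
Outside: 932 → excluded.
Retained (n=11): Σ = 3427, mean = 3427/11 = 311.545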